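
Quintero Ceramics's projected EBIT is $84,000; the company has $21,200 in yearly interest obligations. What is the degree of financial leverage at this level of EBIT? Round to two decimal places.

1.34

Interest = $21,200.00.
Degree of financial leverage = EBIT / (EBIT − interest) = $84,000 / $62,800.00 = 1.3376.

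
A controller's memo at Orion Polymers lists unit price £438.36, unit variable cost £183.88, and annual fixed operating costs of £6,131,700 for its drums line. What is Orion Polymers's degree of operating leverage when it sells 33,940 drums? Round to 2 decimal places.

3.45

Total contribution margin = 33,940 × £254.48 = £8,637,051.20.
Subtracting fixed costs: EBIT = £8,637,051.20 − £6,131,700 = £2,505,351.20.
So DOL = total CM / EBIT = £8,637,051.20 / £2,505,351.20 = 3.4474.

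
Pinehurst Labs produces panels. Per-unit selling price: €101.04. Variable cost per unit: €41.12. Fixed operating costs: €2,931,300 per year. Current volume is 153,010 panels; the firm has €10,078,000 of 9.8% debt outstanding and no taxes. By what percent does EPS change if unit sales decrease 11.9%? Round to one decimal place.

-20.8%

Contribution at this volume is 153,010 × €59.92 = €9,168,359.20.
Operating income = contribution − fixed costs = €9,168,359.20 − €2,931,300 = €6,237,059.20.
After interest of €987,644.00, pre-tax earnings = €5,249,415.20.
Degree of combined leverage = contribution ÷ (EBIT − I) = €9,168,359.20 ÷ €5,249,415.20 = 1.7465.
%ΔEPS = DCL × %ΔSales = 1.7465 × -11.9% = -20.8%.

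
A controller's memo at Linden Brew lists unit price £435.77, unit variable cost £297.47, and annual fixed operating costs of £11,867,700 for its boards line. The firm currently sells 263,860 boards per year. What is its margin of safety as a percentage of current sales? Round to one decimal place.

Each unit contributes £435.77 − £297.47 = £138.30. Break-even units = £11,867,700 ÷ £138.30 = 85,811.28; break-even revenue = 85,811.28 × £435.77 = £37,393,981.41.
Actual sales revenue = 263,860 × £435.77 = £114,982,272.20.
Margin of safety = (£114,982,272.20 − £37,393,981.41) ÷ £114,982,272.20 = 67.5%.

67.5%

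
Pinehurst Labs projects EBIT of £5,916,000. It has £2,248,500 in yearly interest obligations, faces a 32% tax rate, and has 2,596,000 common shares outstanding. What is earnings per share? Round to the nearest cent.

£0.96

Interest = £2,248,500.00, so EBT = £5,916,000 − £2,248,500.00 = £3,667,500.00.
Net income = £3,667,500.00 × (1 − 0.32) = £2,493,900.00.
Per share: £2,493,900.00 / 2,596,000 shares = £0.96.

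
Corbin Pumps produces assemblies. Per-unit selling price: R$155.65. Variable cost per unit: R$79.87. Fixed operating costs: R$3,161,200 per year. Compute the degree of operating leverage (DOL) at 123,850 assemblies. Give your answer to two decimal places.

1.51

Total contribution margin = 123,850 × R$75.78 = R$9,385,353.00.
Operating income = contribution − fixed costs = R$9,385,353.00 − R$3,161,200 = R$6,224,153.00.
DOL = contribution ÷ EBIT = R$9,385,353.00 ÷ R$6,224,153.00 = 1.5079.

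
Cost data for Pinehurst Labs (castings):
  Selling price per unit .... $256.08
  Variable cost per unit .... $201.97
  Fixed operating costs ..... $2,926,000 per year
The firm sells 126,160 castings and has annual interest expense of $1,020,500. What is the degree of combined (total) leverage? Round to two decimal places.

Contribution at this volume is 126,160 × $54.11 = $6,826,517.60.
Subtracting fixed costs: EBIT = $6,826,517.60 − $2,926,000 = $3,900,517.60. Interest = $1,020,500.00, so EBIT − I = $2,880,017.60.
DCL = contribution ÷ (EBIT − I) = $6,826,517.60 ÷ $2,880,017.60 = 2.3703.

2.37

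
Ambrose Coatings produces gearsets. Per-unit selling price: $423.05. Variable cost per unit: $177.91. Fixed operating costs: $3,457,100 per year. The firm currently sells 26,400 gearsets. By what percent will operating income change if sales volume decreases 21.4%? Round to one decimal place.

Total contribution margin = 26,400 × $245.14 = $6,471,696.00.
Operating income = contribution − fixed costs = $6,471,696.00 − $3,457,100 = $3,014,596.00.
So DOL = total CM / EBIT = $6,471,696.00 / $3,014,596.00 = 2.1468.
Operating income changes by 2.1468 × -21.4% = -45.9%.

-45.9%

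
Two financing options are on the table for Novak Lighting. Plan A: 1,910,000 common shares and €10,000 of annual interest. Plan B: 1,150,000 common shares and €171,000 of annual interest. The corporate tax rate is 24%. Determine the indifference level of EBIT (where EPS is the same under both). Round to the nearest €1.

Set EPS_A = EPS_B: (EBIT − €10,000)(1 − 0.24) ÷ 1,910,000 = (EBIT − €171,000)(1 − 0.24) ÷ 1,150,000.
Cancelling (1 − t) and cross-multiplying: 1,150,000·(EBIT − 10,000) = 1,910,000·(EBIT − 171,000).
Solving, EBIT = (171,000·1,910,000 − 10,000·1,150,000) / (1,910,000 − 1,150,000) = 315,110,000,000 / 760,000 = 414,618.42.

€414,618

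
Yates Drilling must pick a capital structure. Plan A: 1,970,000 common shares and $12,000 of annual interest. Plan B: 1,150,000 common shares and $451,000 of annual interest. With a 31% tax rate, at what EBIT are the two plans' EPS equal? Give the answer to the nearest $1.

$1,066,671

Set EPS_A = EPS_B: (EBIT − $12,000)(1 − 0.31) ÷ 1,970,000 = (EBIT − $451,000)(1 − 0.31) ÷ 1,150,000.
Cancelling (1 − t) and cross-multiplying: 1,150,000·(EBIT − 12,000) = 1,970,000·(EBIT − 451,000).
EBIT × (1,970,000 − 1,150,000) = 451,000 × 1,970,000 − 12,000 × 1,150,000 = 874,670,000,000, so EBIT = 874,670,000,000 ÷ 820,000 = 1,066,670.73.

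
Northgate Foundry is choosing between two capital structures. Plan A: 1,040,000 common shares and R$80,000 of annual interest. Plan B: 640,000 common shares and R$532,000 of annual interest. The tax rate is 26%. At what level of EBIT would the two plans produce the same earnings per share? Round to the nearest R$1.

At indifference, (EBIT − 80,000)(1 − t)/1,040,000 = (EBIT − 532,000)(1 − t)/640,000.
Cancelling (1 − t) and cross-multiplying: 640,000·(EBIT − 80,000) = 1,040,000·(EBIT − 532,000).
EBIT × (1,040,000 − 640,000) = 532,000 × 1,040,000 − 80,000 × 640,000 = 502,080,000,000, so EBIT = 502,080,000,000 ÷ 400,000 = 1,255,200.00.

R$1,255,200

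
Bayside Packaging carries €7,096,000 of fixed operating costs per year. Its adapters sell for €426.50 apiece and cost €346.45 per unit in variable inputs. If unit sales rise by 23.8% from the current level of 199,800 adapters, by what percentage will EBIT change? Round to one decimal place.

Total contribution margin = 199,800 × €80.05 = €15,993,990.00.
Operating income = contribution − fixed costs = €15,993,990.00 − €7,096,000 = €8,897,990.00.
Degree of operating leverage = €15,993,990.00 / €8,897,990.00 = 1.7975.
So EBIT moves 1.7975 × (+23.8%) = +42.8%.

+42.8%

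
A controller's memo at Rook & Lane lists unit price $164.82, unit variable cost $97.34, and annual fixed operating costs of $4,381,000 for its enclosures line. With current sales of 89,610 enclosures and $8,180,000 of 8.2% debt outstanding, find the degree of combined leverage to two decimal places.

Total contribution margin = 89,610 × $67.48 = $6,046,882.80.
Operating income = contribution − fixed costs = $6,046,882.80 − $4,381,000 = $1,665,882.80. Interest = $670,760.00, so EBIT − I = $995,122.80.
DCL = contribution ÷ (EBIT − I) = $6,046,882.80 ÷ $995,122.80 = 6.0765.

6.08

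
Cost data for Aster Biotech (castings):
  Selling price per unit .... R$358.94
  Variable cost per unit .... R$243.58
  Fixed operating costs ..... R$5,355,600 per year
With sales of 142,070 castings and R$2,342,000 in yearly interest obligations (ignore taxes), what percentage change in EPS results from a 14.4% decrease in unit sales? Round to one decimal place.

At 142,070 units, contribution = 142,070 × R$115.36 = R$16,389,195.20.
EBIT = R$16,389,195.20 − R$5,355,600 = R$11,033,595.20.
Interest = R$2,342,000.00, so EBIT − I = R$8,691,595.20.
DCL = total CM / (EBIT − I) = R$16,389,195.20 / R$8,691,595.20 = 1.8856.
EPS therefore changes by 1.8856 × (-14.4%) = -27.2%.

-27.2%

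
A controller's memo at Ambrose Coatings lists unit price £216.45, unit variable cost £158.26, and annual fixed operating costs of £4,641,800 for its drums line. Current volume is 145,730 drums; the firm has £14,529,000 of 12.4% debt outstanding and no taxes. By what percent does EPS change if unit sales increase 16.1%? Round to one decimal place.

Total contribution margin = 145,730 × £58.19 = £8,480,028.70.
Operating income = contribution − fixed costs = £8,480,028.70 − £4,641,800 = £3,838,228.70.
After interest of £1,801,596.00, pre-tax earnings = £2,036,632.70.
Degree of combined leverage = contribution ÷ (EBIT − I) = £8,480,028.70 ÷ £2,036,632.70 = 4.1637.
%ΔEPS = DCL × %ΔSales = 4.1637 × +16.1% = +67.0%.

+67.0%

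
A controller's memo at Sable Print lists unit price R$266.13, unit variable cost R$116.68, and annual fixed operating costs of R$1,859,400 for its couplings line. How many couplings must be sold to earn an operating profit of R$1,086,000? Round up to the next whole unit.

Unit CM = price − variable cost = R$266.13 − R$116.68 = R$149.45.
Need Q such that Q × R$149.45 − R$1,859,400 = R$1,086,000, i.e. Q = R$2,945,400 / R$149.45 = 19,708.26 → 19,709.

19,709 couplings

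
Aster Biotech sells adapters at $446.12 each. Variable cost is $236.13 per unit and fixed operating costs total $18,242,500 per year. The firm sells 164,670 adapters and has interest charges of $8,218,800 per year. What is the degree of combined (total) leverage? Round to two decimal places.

Total contribution margin = 164,670 × $209.99 = $34,579,053.30.
Operating income = contribution − fixed costs = $34,579,053.30 − $18,242,500 = $16,336,553.30. Interest = $8,218,800.00, so EBIT − I = $8,117,753.30.
DCL = contribution ÷ (EBIT − I) = $34,579,053.30 ÷ $8,117,753.30 = 4.2597.

4.26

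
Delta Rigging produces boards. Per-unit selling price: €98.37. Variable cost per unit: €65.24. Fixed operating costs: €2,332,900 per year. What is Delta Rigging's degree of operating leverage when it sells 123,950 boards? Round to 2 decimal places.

Total contribution margin = 123,950 × €33.13 = €4,106,463.50.
EBIT = €4,106,463.50 − €2,332,900 = €1,773,563.50.
DOL = contribution ÷ EBIT = €4,106,463.50 ÷ €1,773,563.50 = 2.3154.

2.32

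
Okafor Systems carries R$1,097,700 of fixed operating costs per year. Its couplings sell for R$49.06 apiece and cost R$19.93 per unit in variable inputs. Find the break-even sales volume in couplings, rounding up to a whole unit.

37,683 couplings

Unit CM = price − variable cost = R$49.06 − R$19.93 = R$29.13.
Break-even Q = R$1,097,700 / R$29.13 = 37,682.80 → 37,683 couplings.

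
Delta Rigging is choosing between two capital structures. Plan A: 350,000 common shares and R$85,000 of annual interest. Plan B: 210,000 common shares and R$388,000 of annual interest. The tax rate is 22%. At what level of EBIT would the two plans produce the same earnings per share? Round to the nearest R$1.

R$842,500

At indifference, (EBIT − 85,000)(1 − t)/350,000 = (EBIT − 388,000)(1 − t)/210,000.
The (1 − t) factor cancels: (EBIT − 85,000) × 210,000 = (EBIT − 388,000) × 350,000.
Solving, EBIT = (388,000·350,000 − 85,000·210,000) / (350,000 − 210,000) = 117,950,000,000 / 140,000 = 842,500.00.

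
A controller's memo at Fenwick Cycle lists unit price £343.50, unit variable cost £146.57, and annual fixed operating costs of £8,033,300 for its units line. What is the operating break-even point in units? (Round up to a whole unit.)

Unit CM = price − variable cost = £343.50 − £146.57 = £196.93.
Break-even Q = £8,033,300 / £196.93 = 40,792.67 → 40,793 units.

40,793 units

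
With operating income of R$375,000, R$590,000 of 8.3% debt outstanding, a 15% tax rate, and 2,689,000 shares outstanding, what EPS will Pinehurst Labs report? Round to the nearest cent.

R$0.10

Pre-tax income = R$375,000 − R$48,970.00 = R$326,030.00.
After tax at 15%: net income = R$326,030.00 × 0.85 = R$277,125.50.
Per share: R$277,125.50 / 2,689,000 shares = R$0.10.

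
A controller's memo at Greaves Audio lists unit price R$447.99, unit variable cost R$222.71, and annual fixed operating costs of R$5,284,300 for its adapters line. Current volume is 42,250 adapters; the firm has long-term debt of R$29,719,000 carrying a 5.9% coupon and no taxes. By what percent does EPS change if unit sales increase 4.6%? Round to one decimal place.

+17.7%

At 42,250 units, contribution = 42,250 × R$225.28 = R$9,518,080.00.
Subtracting fixed costs: EBIT = R$9,518,080.00 − R$5,284,300 = R$4,233,780.00.
After interest of R$1,753,421.00, pre-tax earnings = R$2,480,359.00.
Degree of combined leverage = contribution ÷ (EBIT − I) = R$9,518,080.00 ÷ R$2,480,359.00 = 3.8374.
EPS therefore changes by 3.8374 × (+4.6%) = +17.7%.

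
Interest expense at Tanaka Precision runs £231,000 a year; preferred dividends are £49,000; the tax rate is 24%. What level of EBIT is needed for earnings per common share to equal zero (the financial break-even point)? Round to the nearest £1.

Preferred dividends are paid after tax, so their pre-tax equivalent is £49,000 ÷ (1 − 0.24) = £64,473.68.
EPS = 0 when EBIT covers interest plus the pre-tax preferred burden: £231,000 + £64,473.68 = £295,473.68.

£295,474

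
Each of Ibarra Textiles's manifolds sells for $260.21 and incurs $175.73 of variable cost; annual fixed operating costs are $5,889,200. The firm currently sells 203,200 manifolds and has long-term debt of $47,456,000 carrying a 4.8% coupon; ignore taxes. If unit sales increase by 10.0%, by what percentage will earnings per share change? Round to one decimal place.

+19.1%

At 203,200 units, contribution = 203,200 × $84.48 = $17,166,336.00.
Operating income = contribution − fixed costs = $17,166,336.00 − $5,889,200 = $11,277,136.00.
Interest = $2,277,888.00, so EBIT − I = $8,999,248.00.
DCL = total CM / (EBIT − I) = $17,166,336.00 / $8,999,248.00 = 1.9075.
%ΔEPS = DCL × %ΔSales = 1.9075 × +10.0% = +19.1%.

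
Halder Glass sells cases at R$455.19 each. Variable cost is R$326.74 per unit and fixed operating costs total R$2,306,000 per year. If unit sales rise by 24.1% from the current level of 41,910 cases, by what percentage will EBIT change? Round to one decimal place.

+42.2%

At 41,910 units, contribution = 41,910 × R$128.45 = R$5,383,339.50.
Operating income = contribution − fixed costs = R$5,383,339.50 − R$2,306,000 = R$3,077,339.50.
So DOL = total CM / EBIT = R$5,383,339.50 / R$3,077,339.50 = 1.7493.
So EBIT moves 1.7493 × (+24.1%) = +42.2%.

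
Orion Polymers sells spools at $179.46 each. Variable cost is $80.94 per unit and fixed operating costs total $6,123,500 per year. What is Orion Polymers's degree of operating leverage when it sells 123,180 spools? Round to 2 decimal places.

2.02

Total contribution margin = 123,180 × $98.52 = $12,135,693.60.
EBIT = $12,135,693.60 − $6,123,500 = $6,012,193.60.
Degree of operating leverage = $12,135,693.60 / $6,012,193.60 = 2.0185.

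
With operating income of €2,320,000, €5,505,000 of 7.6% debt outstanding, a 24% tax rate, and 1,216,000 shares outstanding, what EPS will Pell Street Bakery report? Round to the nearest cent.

€1.19

Interest = €418,380.00, so EBT = €2,320,000 − €418,380.00 = €1,901,620.00.
After tax at 24%: net income = €1,901,620.00 × 0.76 = €1,445,231.20.
EPS = €1,445,231.20 ÷ 1,216,000 = €1.19.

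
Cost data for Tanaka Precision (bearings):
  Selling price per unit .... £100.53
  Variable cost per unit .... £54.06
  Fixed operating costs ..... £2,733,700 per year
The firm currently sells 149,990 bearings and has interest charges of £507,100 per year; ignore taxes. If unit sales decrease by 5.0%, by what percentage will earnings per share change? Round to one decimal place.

-9.3%

At 149,990 units, contribution = 149,990 × £46.47 = £6,970,035.30.
EBIT = £6,970,035.30 − £2,733,700 = £4,236,335.30.
Interest = £507,100.00, so EBIT − I = £3,729,235.30.
Degree of combined leverage = contribution ÷ (EBIT − I) = £6,970,035.30 ÷ £3,729,235.30 = 1.8690.
EPS therefore changes by 1.8690 × (-5.0%) = -9.3%.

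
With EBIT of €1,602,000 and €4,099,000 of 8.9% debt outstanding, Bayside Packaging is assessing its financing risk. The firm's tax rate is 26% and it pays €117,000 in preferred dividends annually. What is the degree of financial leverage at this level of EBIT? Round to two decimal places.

Interest = €364,811.00.
Preferred dividends grossed up pre-tax: €117,000 / (1 − 0.26) = €158,108.11.
DFL = EBIT ÷ [EBIT − I − D_p/(1−t)] = €1,602,000 ÷ [€1,602,000 − €364,811.00 − €158,108.11] = €1,602,000 ÷ €1,079,080.89 = 1.4846.

1.48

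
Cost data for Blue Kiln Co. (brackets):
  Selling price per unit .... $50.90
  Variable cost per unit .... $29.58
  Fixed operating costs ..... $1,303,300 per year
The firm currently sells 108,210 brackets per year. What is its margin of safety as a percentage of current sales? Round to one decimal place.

Each unit contributes $50.90 − $29.58 = $21.32. Break-even units = $1,303,300 ÷ $21.32 = 61,130.39; break-even revenue = 61,130.39 × $50.90 = $3,111,537.05.
Current sales = 108,210 × $50.90 = $5,507,889.00.
Margin of safety = ($5,507,889.00 − $3,111,537.05) ÷ $5,507,889.00 = 43.5%.

43.5%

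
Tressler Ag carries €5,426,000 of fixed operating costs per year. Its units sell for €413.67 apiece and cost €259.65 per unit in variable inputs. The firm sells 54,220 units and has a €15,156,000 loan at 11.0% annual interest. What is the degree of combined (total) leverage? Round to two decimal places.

At 54,220 units, contribution = 54,220 × €154.02 = €8,350,964.40.
EBIT = €8,350,964.40 − €5,426,000 = €2,924,964.40. Interest = €1,667,160.00.
DOL = €8,350,964.40 ÷ €2,924,964.40 = 2.8551; DFL = €2,924,964.40 ÷ €1,257,804.40 = 2.3255.
Combined leverage = 2.8551 × 2.3255 = 6.6395.

6.64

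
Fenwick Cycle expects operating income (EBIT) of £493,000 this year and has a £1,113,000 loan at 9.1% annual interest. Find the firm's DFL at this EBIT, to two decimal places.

1.26

Interest = £101,283.00.
DFL = EBIT ÷ (EBIT − I) = £493,000 ÷ (£493,000 − £101,283.00) = £493,000 ÷ £391,717.00 = 1.2586.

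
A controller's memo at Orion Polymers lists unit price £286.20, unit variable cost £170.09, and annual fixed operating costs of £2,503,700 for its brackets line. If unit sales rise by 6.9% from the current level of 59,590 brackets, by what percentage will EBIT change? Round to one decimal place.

Total contribution margin = 59,590 × £116.11 = £6,918,994.90.
Subtracting fixed costs: EBIT = £6,918,994.90 − £2,503,700 = £4,415,294.90.
DOL = contribution ÷ EBIT = £6,918,994.90 ÷ £4,415,294.90 = 1.5671.
%ΔEBIT = DOL × %ΔSales = 1.5671 × +6.9% = +10.8%.

+10.8%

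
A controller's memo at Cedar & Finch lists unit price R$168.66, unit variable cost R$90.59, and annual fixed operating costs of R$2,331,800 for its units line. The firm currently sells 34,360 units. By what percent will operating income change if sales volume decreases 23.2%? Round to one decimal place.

Total contribution margin = 34,360 × R$78.07 = R$2,682,485.20.
Subtracting fixed costs: EBIT = R$2,682,485.20 − R$2,331,800 = R$350,685.20.
So DOL = total CM / EBIT = R$2,682,485.20 / R$350,685.20 = 7.6493.
So EBIT moves 7.6493 × (-23.2%) = -177.5%.

-177.5%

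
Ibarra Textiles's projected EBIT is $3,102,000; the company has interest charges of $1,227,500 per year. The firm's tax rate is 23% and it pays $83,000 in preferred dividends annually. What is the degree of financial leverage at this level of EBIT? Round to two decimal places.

1.76

Annual interest charges come to $1,227,500.00.
Pre-tax preferred-dividend burden = $83,000 ÷ (1 − 0.23) = $107,792.21.
DFL = EBIT ÷ [EBIT − I − D_p/(1−t)] = $3,102,000 ÷ [$3,102,000 − $1,227,500.00 − $107,792.21] = $3,102,000 ÷ $1,766,707.79 = 1.7558.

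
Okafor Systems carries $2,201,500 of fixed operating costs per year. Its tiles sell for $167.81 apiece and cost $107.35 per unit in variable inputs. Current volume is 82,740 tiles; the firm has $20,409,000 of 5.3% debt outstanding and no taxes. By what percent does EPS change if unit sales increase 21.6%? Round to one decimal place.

+62.8%

At 82,740 units, contribution = 82,740 × $60.46 = $5,002,460.40.
Operating income = contribution − fixed costs = $5,002,460.40 − $2,201,500 = $2,800,960.40.
After interest of $1,081,677.00, pre-tax earnings = $1,719,283.40.
Degree of combined leverage = contribution ÷ (EBIT − I) = $5,002,460.40 ÷ $1,719,283.40 = 2.9096.
EPS therefore changes by 2.9096 × (+21.6%) = +62.8%.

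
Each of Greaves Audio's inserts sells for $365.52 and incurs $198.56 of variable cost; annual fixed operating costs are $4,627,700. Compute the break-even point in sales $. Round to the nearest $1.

$10,131,270

CM per unit = $365.52 − $198.56 = $166.96; CM ratio = $166.96 / $365.52 = 0.4568.
Break-even sales = FC ÷ CM ratio = $4,627,700 × $365.52 / $166.96 = $10,131,270.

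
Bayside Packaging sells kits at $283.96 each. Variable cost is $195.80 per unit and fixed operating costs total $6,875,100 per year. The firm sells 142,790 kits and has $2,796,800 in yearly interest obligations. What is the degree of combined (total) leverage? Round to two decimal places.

Total contribution margin = 142,790 × $88.16 = $12,588,366.40.
Subtracting fixed costs: EBIT = $12,588,366.40 − $6,875,100 = $5,713,266.40. Interest = $2,796,800.00, so EBIT − I = $2,916,466.40.
DCL = contribution ÷ (EBIT − I) = $12,588,366.40 ÷ $2,916,466.40 = 4.3163.

4.32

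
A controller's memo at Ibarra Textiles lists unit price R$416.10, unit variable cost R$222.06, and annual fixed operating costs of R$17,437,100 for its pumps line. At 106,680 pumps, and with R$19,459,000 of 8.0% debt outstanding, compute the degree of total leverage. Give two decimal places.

12.13

Contribution at this volume is 106,680 × R$194.04 = R$20,700,187.20.
Operating income = contribution − fixed costs = R$20,700,187.20 − R$17,437,100 = R$3,263,087.20. Interest = R$1,556,720.00.
DOL = R$20,700,187.20 ÷ R$3,263,087.20 = 6.3437; DFL = R$3,263,087.20 ÷ R$1,706,367.20 = 1.9123.
DCL = DOL × DFL = 6.3437 × 1.9123 = 12.1311.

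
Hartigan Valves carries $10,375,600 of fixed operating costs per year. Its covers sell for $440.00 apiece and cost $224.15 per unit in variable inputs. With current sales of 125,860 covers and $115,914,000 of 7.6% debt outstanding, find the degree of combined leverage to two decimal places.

Total contribution margin = 125,860 × $215.85 = $27,166,881.00.
EBIT = $27,166,881.00 − $10,375,600 = $16,791,281.00. Interest = $8,809,464.00, so EBIT − I = $7,981,817.00.
DCL = contribution ÷ (EBIT − I) = $27,166,881.00 ÷ $7,981,817.00 = 3.4036.

3.40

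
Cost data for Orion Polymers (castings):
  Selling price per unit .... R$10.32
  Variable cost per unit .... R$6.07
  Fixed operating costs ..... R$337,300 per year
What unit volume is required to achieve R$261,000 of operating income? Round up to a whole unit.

140,777 castings

Each unit contributes R$10.32 − R$6.07 = R$4.25.
Need Q such that Q × R$4.25 − R$337,300 = R$261,000, i.e. Q = R$598,300 / R$4.25 = 140,776.47 → 140,777.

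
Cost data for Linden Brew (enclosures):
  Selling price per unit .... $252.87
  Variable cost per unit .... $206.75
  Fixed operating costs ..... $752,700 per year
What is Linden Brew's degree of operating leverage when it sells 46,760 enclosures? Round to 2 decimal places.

Total contribution margin = 46,760 × $46.12 = $2,156,571.20.
EBIT = $2,156,571.20 − $752,700 = $1,403,871.20.
DOL = contribution ÷ EBIT = $2,156,571.20 ÷ $1,403,871.20 = 1.5362.

1.54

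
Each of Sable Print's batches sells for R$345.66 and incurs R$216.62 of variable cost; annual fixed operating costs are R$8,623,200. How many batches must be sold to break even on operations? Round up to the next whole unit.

Contribution margin per unit = R$345.66 − R$216.62 = R$129.04.
Break-even Q = R$8,623,200 / R$129.04 = 66,825.79 → 66,826 batches.

66,826 batches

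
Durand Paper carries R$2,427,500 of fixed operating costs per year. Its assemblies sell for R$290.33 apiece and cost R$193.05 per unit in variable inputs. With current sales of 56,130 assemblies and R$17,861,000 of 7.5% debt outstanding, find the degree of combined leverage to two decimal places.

3.22

Contribution at this volume is 56,130 × R$97.28 = R$5,460,326.40.
EBIT = R$5,460,326.40 − R$2,427,500 = R$3,032,826.40. Interest = R$1,339,575.00, so EBIT − I = R$1,693,251.40.
Degree of total leverage = total CM / (EBIT − interest) = R$5,460,326.40 / R$1,693,251.40 = 3.2248.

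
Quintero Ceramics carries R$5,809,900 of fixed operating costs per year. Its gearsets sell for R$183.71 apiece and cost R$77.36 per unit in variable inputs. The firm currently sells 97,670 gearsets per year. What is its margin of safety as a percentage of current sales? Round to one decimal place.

44.1%

Each unit contributes R$183.71 − R$77.36 = R$106.35. Break-even units = R$5,809,900 ÷ R$106.35 = 54,630.00; break-even revenue = 54,630.00 × R$183.71 = R$10,036,076.44.
Actual sales revenue = 97,670 × R$183.71 = R$17,942,955.70.
Margin of safety = (R$17,942,955.70 − R$10,036,076.44) ÷ R$17,942,955.70 = 44.1%.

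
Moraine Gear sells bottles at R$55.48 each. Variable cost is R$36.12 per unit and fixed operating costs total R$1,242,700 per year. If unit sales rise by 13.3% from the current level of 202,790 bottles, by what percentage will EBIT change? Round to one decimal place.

Contribution at this volume is 202,790 × R$19.36 = R$3,926,014.40.
Subtracting fixed costs: EBIT = R$3,926,014.40 − R$1,242,700 = R$2,683,314.40.
DOL = contribution ÷ EBIT = R$3,926,014.40 ÷ R$2,683,314.40 = 1.4631.
Operating income changes by 1.4631 × +13.3% = +19.5%.

+19.5%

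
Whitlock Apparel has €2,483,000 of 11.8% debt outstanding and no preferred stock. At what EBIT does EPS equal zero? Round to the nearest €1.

€292,994

Annual interest = 11.8% × €2,483,000 = €292,994.00.
Without preferred stock the financial break-even is simply EBIT = interest = €292,994.00.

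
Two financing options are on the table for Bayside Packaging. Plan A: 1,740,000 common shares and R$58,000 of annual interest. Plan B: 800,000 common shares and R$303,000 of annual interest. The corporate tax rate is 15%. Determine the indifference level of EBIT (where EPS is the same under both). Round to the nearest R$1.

At indifference, (EBIT − 58,000)(1 − t)/1,740,000 = (EBIT − 303,000)(1 − t)/800,000.
Cancelling (1 − t) and cross-multiplying: 800,000·(EBIT − 58,000) = 1,740,000·(EBIT − 303,000).
Solving, EBIT = (303,000·1,740,000 − 58,000·800,000) / (1,740,000 − 800,000) = 480,820,000,000 / 940,000 = 511,510.64.

R$511,511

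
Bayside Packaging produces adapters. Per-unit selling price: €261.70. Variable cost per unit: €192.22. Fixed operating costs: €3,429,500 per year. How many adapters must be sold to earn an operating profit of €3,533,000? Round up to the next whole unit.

100,209 adapters

Unit CM = price − variable cost = €261.70 − €192.22 = €69.48.
Required volume = (fixed costs + target profit) ÷ CM = (€3,429,500 + €3,533,000) ÷ €69.48 = 100,208.69, so 100,209 adapters.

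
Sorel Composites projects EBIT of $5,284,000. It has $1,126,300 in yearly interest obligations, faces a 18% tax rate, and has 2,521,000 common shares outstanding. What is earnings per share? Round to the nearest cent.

$1.35

Interest = $1,126,300.00, so EBT = $5,284,000 − $1,126,300.00 = $4,157,700.00.
Net income = $4,157,700.00 × (1 − 0.18) = $3,409,314.00.
Per share: $3,409,314.00 / 2,521,000 shares = $1.35.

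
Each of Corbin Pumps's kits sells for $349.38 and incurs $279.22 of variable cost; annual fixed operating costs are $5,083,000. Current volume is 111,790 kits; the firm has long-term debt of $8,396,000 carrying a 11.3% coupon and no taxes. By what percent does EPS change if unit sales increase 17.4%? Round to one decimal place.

+75.3%

Contribution at this volume is 111,790 × $70.16 = $7,843,186.40.
Subtracting fixed costs: EBIT = $7,843,186.40 − $5,083,000 = $2,760,186.40.
Interest = $948,748.00, so EBIT − I = $1,811,438.40.
DCL = total CM / (EBIT − I) = $7,843,186.40 / $1,811,438.40 = 4.3298.
EPS therefore changes by 4.3298 × (+17.4%) = +75.3%.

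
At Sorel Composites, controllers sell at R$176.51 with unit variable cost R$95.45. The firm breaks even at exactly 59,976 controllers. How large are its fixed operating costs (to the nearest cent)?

Unit CM = price − variable cost = R$176.51 − R$95.45 = R$81.06.
Fixed costs = break-even units × CM = 59,976 × R$81.06 = R$4,861,654.56.

R$4,861,654.56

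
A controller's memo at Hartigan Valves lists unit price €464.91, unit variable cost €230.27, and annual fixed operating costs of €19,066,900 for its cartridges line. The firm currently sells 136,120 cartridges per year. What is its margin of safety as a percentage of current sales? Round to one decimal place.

Contribution margin per unit = €464.91 − €230.27 = €234.64. Break-even units = €19,066,900 ÷ €234.64 = 81,260.23; break-even revenue = 81,260.23 × €464.91 = €37,778,692.80.
Current sales = 136,120 × €464.91 = €63,283,549.20.
Margin of safety = (€63,283,549.20 − €37,778,692.80) ÷ €63,283,549.20 = 40.3%.

40.3%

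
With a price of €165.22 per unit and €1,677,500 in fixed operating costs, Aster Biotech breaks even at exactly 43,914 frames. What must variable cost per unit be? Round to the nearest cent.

Contribution per unit must be FC / Q = €1,677,500 / 43,914 = €38.1997.
Variable cost per unit = €165.22 − €38.1997 = €127.02.

€127.02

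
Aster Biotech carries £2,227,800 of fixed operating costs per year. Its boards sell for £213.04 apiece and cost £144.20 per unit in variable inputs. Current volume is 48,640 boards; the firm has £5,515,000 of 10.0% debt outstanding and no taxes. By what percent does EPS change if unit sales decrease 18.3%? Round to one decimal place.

-107.7%

At 48,640 units, contribution = 48,640 × £68.84 = £3,348,377.60.
Subtracting fixed costs: EBIT = £3,348,377.60 − £2,227,800 = £1,120,577.60.
After interest of £551,500.00, pre-tax earnings = £569,077.60.
DCL = total CM / (EBIT − I) = £3,348,377.60 / £569,077.60 = 5.8839.
EPS therefore changes by 5.8839 × (-18.3%) = -107.7%.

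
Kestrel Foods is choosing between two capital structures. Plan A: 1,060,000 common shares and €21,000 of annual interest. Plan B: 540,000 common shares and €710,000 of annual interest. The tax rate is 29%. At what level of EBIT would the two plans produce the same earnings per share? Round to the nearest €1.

€1,425,500

Set EPS_A = EPS_B: (EBIT − €21,000)(1 − 0.29) ÷ 1,060,000 = (EBIT − €710,000)(1 − 0.29) ÷ 540,000.
Cancelling (1 − t) and cross-multiplying: 540,000·(EBIT − 21,000) = 1,060,000·(EBIT − 710,000).
Solving, EBIT = (710,000·1,060,000 − 21,000·540,000) / (1,060,000 − 540,000) = 741,260,000,000 / 520,000 = 1,425,500.00.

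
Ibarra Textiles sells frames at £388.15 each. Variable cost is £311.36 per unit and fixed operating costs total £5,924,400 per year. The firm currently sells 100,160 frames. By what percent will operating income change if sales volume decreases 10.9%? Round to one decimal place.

-47.4%

Contribution at this volume is 100,160 × £76.79 = £7,691,286.40.
EBIT = £7,691,286.40 − £5,924,400 = £1,766,886.40.
DOL = contribution ÷ EBIT = £7,691,286.40 ÷ £1,766,886.40 = 4.3530.
Operating income changes by 4.3530 × -10.9% = -47.4%.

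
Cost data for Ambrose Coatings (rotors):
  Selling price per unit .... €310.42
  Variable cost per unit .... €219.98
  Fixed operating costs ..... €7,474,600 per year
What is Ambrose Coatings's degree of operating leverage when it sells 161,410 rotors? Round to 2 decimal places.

2.05

At 161,410 units, contribution = 161,410 × €90.44 = €14,597,920.40.
Subtracting fixed costs: EBIT = €14,597,920.40 − €7,474,600 = €7,123,320.40.
DOL = contribution ÷ EBIT = €14,597,920.40 ÷ €7,123,320.40 = 2.0493.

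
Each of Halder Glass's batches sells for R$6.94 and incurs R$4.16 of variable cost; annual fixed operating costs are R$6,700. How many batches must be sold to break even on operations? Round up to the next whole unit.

Contribution margin per unit = R$6.94 − R$4.16 = R$2.78.
Break-even volume = fixed costs ÷ CM per unit = R$6,700 ÷ R$2.78 = 2,410.07, so 2,411 batches.

2,411 batches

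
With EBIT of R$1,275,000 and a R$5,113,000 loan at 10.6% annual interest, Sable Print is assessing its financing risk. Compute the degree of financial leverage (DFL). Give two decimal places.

Interest = R$541,978.00.
Degree of financial leverage = EBIT / (EBIT − interest) = R$1,275,000 / R$733,022.00 = 1.7394.

1.74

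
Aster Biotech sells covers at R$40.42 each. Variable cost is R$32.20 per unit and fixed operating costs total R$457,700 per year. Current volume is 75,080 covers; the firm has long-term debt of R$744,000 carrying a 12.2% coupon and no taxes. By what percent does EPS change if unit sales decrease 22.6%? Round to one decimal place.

-203.1%

Contribution at this volume is 75,080 × R$8.22 = R$617,157.60.
Subtracting fixed costs: EBIT = R$617,157.60 − R$457,700 = R$159,457.60.
After interest of R$90,768.00, pre-tax earnings = R$68,689.60.
Degree of combined leverage = contribution ÷ (EBIT − I) = R$617,157.60 ÷ R$68,689.60 = 8.9847.
%ΔEPS = DCL × %ΔSales = 8.9847 × -22.6% = -203.1%.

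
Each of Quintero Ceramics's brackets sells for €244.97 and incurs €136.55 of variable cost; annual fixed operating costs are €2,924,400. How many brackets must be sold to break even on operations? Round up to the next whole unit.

Unit CM = price − variable cost = €244.97 − €136.55 = €108.42.
Break-even Q = €2,924,400 / €108.42 = 26,972.88 → 26,973 brackets.

26,973 brackets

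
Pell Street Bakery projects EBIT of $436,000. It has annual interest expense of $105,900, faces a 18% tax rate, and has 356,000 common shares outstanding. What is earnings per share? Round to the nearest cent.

Pre-tax income = $436,000 − $105,900.00 = $330,100.00.
After tax at 18%: net income = $330,100.00 × 0.82 = $270,682.00.
EPS = $270,682.00 ÷ 356,000 = $0.76.

$0.76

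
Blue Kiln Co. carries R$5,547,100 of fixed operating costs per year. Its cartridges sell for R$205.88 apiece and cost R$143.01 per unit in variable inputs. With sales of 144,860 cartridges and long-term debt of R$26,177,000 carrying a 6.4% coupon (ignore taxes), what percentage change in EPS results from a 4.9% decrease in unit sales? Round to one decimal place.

-23.7%

At 144,860 units, contribution = 144,860 × R$62.87 = R$9,107,348.20.
EBIT = R$9,107,348.20 − R$5,547,100 = R$3,560,248.20.
Interest = R$1,675,328.00, so EBIT − I = R$1,884,920.20.
DCL = total CM / (EBIT − I) = R$9,107,348.20 / R$1,884,920.20 = 4.8317.
%ΔEPS = DCL × %ΔSales = 4.8317 × -4.9% = -23.7%.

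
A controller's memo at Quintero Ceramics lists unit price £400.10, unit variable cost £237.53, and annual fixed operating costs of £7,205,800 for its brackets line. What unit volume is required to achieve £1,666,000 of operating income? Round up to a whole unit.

Contribution margin per unit = £400.10 − £237.53 = £162.57.
Units = (FC + target) / CM = (£7,205,800 + £1,666,000) / £162.57 = 54,572.18, so 54,573 brackets.

54,573 brackets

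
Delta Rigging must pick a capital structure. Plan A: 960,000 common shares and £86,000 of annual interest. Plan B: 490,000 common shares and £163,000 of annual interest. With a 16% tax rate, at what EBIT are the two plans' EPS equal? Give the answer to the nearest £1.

Set EPS_A = EPS_B: (EBIT − £86,000)(1 − 0.16) ÷ 960,000 = (EBIT − £163,000)(1 − 0.16) ÷ 490,000.
The (1 − t) factor cancels: (EBIT − 86,000) × 490,000 = (EBIT − 163,000) × 960,000.
Solving, EBIT = (163,000·960,000 − 86,000·490,000) / (960,000 − 490,000) = 114,340,000,000 / 470,000 = 243,276.60.

£243,277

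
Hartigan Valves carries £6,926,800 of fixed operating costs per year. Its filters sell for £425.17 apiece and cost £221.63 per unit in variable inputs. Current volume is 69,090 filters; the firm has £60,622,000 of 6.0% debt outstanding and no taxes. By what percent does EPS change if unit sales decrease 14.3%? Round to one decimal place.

Contribution at this volume is 69,090 × £203.54 = £14,062,578.60.
Subtracting fixed costs: EBIT = £14,062,578.60 − £6,926,800 = £7,135,778.60.
After interest of £3,637,320.00, pre-tax earnings = £3,498,458.60.
Degree of combined leverage = contribution ÷ (EBIT − I) = £14,062,578.60 ÷ £3,498,458.60 = 4.0196.
EPS therefore changes by 4.0196 × (-14.3%) = -57.5%.

-57.5%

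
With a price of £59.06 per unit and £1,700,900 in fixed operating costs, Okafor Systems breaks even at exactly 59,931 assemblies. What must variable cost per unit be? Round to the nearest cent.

Contribution per unit must be FC / Q = £1,700,900 / 59,931 = £28.3810.
Variable cost per unit = £59.06 − £28.3810 = £30.68.

£30.68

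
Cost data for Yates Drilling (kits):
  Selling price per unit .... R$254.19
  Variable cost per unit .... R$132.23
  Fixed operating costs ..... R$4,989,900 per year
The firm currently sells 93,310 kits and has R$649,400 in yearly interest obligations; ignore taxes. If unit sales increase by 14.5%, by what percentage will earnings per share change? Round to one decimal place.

Contribution at this volume is 93,310 × R$121.96 = R$11,380,087.60.
EBIT = R$11,380,087.60 − R$4,989,900 = R$6,390,187.60.
Interest = R$649,400.00, so EBIT − I = R$5,740,787.60.
DCL = total CM / (EBIT − I) = R$11,380,087.60 / R$5,740,787.60 = 1.9823.
EPS therefore changes by 1.9823 × (+14.5%) = +28.7%.

+28.7%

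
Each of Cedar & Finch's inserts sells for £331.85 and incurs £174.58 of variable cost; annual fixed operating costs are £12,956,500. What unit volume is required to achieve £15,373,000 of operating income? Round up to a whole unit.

180,133 inserts

Each unit contributes £331.85 − £174.58 = £157.27.
Units = (FC + target) / CM = (£12,956,500 + £15,373,000) / £157.27 = 180,132.89, so 180,133 inserts.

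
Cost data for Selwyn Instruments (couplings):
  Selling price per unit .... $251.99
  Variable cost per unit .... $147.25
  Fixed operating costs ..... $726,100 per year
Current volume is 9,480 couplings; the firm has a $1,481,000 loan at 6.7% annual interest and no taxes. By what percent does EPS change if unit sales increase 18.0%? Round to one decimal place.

At 9,480 units, contribution = 9,480 × $104.74 = $992,935.20.
Operating income = contribution − fixed costs = $992,935.20 − $726,100 = $266,835.20.
After interest of $99,227.00, pre-tax earnings = $167,608.20.
Degree of combined leverage = contribution ÷ (EBIT − I) = $992,935.20 ÷ $167,608.20 = 5.9241.
EPS therefore changes by 5.9241 × (+18.0%) = +106.6%.

+106.6%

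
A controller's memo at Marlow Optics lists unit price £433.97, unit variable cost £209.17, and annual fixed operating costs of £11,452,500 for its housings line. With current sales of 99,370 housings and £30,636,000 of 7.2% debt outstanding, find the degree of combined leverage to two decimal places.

2.57

Total contribution margin = 99,370 × £224.80 = £22,338,376.00.
EBIT = £22,338,376.00 − £11,452,500 = £10,885,876.00. Interest = £2,205,792.00, so EBIT − I = £8,680,084.00.
DCL = contribution ÷ (EBIT − I) = £22,338,376.00 ÷ £8,680,084.00 = 2.5735.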